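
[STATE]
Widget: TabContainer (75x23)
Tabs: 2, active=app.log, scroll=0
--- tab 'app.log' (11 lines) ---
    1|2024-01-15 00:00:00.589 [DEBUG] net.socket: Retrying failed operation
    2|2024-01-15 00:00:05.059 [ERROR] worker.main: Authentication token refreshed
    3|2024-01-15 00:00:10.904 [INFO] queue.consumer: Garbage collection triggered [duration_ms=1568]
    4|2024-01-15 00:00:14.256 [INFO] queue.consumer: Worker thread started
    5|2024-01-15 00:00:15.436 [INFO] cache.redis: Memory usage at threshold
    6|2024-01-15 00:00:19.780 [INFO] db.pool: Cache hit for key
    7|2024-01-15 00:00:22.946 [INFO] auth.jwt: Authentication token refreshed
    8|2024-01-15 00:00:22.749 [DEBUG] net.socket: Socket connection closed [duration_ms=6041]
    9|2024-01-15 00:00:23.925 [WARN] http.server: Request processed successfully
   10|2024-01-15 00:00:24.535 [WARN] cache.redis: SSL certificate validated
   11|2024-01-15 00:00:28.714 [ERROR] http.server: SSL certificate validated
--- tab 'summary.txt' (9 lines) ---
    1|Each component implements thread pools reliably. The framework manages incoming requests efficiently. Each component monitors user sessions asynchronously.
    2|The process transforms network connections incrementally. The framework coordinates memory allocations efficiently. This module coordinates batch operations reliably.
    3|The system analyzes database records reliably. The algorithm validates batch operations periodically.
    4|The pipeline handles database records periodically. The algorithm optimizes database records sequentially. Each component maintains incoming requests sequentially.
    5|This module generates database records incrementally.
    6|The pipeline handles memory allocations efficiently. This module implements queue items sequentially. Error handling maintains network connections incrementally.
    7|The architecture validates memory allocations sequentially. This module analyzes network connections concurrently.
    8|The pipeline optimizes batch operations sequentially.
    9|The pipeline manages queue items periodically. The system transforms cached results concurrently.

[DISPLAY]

[app.log]│ summary.txt                                                     
───────────────────────────────────────────────────────────────────────────
2024-01-15 00:00:00.589 [DEBUG] net.socket: Retrying failed operation      
2024-01-15 00:00:05.059 [ERROR] worker.main: Authentication token refreshed
2024-01-15 00:00:10.904 [INFO] queue.consumer: Garbage collection triggered
2024-01-15 00:00:14.256 [INFO] queue.consumer: Worker thread started       
2024-01-15 00:00:15.436 [INFO] cache.redis: Memory usage at threshold      
2024-01-15 00:00:19.780 [INFO] db.pool: Cache hit for key                  
2024-01-15 00:00:22.946 [INFO] auth.jwt: Authentication token refreshed    
2024-01-15 00:00:22.749 [DEBUG] net.socket: Socket connection closed [durat
2024-01-15 00:00:23.925 [WARN] http.server: Request processed successfully 
2024-01-15 00:00:24.535 [WARN] cache.redis: SSL certificate validated      
2024-01-15 00:00:28.714 [ERROR] http.server: SSL certificate validated     
                                                                           
                                                                           
                                                                           
                                                                           
                                                                           
                                                                           
                                                                           
                                                                           
                                                                           
                                                                           


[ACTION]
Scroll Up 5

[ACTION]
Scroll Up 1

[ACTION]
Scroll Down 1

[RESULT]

[app.log]│ summary.txt                                                     
───────────────────────────────────────────────────────────────────────────
2024-01-15 00:00:05.059 [ERROR] worker.main: Authentication token refreshed
2024-01-15 00:00:10.904 [INFO] queue.consumer: Garbage collection triggered
2024-01-15 00:00:14.256 [INFO] queue.consumer: Worker thread started       
2024-01-15 00:00:15.436 [INFO] cache.redis: Memory usage at threshold      
2024-01-15 00:00:19.780 [INFO] db.pool: Cache hit for key                  
2024-01-15 00:00:22.946 [INFO] auth.jwt: Authentication token refreshed    
2024-01-15 00:00:22.749 [DEBUG] net.socket: Socket connection closed [durat
2024-01-15 00:00:23.925 [WARN] http.server: Request processed successfully 
2024-01-15 00:00:24.535 [WARN] cache.redis: SSL certificate validated      
2024-01-15 00:00:28.714 [ERROR] http.server: SSL certificate validated     
                                                                           
                                                                           
                                                                           
                                                                           
                                                                           
                                                                           
                                                                           
                                                                           
                                                                           
                                                                           
                                                                           


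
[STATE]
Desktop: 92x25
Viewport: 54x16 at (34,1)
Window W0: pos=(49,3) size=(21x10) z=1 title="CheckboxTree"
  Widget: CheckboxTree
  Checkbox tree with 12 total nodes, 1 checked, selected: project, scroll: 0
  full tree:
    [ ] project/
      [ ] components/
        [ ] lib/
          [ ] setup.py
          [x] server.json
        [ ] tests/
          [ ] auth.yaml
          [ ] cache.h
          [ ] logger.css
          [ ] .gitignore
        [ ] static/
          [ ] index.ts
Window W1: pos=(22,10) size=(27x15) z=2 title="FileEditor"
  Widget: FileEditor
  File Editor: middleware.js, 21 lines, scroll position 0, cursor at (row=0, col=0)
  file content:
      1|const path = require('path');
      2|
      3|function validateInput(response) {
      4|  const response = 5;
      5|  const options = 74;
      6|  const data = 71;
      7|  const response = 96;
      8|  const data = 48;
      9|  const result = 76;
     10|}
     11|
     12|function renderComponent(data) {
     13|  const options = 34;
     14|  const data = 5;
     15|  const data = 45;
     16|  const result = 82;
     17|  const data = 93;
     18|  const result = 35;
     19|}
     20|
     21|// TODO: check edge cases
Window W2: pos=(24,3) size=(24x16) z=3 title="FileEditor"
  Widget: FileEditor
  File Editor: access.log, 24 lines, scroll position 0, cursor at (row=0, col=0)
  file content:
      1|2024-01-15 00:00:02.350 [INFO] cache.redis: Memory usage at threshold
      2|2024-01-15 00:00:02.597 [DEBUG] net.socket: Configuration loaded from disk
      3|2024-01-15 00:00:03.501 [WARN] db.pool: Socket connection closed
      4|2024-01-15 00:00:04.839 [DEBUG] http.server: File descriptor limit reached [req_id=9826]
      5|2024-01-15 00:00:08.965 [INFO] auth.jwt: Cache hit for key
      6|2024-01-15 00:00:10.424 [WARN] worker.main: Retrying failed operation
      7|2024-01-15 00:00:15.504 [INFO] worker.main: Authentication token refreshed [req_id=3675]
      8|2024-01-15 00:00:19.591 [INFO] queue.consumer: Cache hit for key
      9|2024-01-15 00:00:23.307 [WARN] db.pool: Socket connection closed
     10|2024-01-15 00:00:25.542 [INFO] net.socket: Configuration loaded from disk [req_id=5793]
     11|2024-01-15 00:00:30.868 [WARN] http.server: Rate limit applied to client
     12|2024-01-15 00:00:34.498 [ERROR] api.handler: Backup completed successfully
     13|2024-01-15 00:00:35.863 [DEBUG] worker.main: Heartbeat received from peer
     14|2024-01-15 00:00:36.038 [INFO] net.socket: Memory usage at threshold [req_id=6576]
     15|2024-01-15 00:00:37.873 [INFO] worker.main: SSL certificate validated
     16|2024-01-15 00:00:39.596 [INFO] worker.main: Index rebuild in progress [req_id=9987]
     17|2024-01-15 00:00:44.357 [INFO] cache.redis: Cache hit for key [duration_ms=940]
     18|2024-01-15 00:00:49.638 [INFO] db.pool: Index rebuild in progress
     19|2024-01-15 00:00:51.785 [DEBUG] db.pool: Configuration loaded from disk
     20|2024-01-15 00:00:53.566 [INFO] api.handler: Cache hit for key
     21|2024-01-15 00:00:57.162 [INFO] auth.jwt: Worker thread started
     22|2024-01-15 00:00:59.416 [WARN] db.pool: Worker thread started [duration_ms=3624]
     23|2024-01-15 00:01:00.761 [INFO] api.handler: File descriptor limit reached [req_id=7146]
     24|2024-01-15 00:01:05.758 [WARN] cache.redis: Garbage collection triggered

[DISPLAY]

                                                      
                                                      
━━━━━━━━━━━━━┓ ┏━━━━━━━━━━━━━━━━━━━┓                  
or           ┃ ┃ CheckboxTree      ┃                  
─────────────┨ ┠───────────────────┨                  
5 00:00:02.3▲┃ ┃>[-] project/      ┃                  
5 00:00:02.5█┃ ┃   [-] components/ ┃                  
5 00:00:03.5░┃ ┃     [-] lib/      ┃                  
5 00:00:04.8░┃ ┃       [ ] setup.py┃                  
5 00:00:08.9░┃┓┃       [x] server.j┃                  
5 00:00:10.4░┃┃┃     [ ] tests/    ┃                  
5 00:00:15.5░┃┨┗━━━━━━━━━━━━━━━━━━━┛                  
5 00:00:19.5░┃┃                                       
5 00:00:23.3░┃┃                                       
5 00:00:25.5░┃┃                                       
5 00:00:30.8░┃┃                                       


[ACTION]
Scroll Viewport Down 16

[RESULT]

5 00:00:04.8░┃ ┃       [ ] setup.py┃                  
5 00:00:08.9░┃┓┃       [x] server.j┃                  
5 00:00:10.4░┃┃┃     [ ] tests/    ┃                  
5 00:00:15.5░┃┨┗━━━━━━━━━━━━━━━━━━━┛                  
5 00:00:19.5░┃┃                                       
5 00:00:23.3░┃┃                                       
5 00:00:25.5░┃┃                                       
5 00:00:30.8░┃┃                                       
5 00:00:34.4▼┃┃                                       
━━━━━━━━━━━━━┛┃                                       
ponse = 96;  ░┃                                       
a = 48;      ░┃                                       
ult = 76;    ░┃                                       
             ░┃                                       
             ▼┃                                       
━━━━━━━━━━━━━━┛                                       


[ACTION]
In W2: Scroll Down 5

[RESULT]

5 00:00:23.3░┃ ┃       [ ] setup.py┃                  
5 00:00:25.5░┃┓┃       [x] server.j┃                  
5 00:00:30.8█┃┃┃     [ ] tests/    ┃                  
5 00:00:34.4░┃┨┗━━━━━━━━━━━━━━━━━━━┛                  
5 00:00:35.8░┃┃                                       
5 00:00:36.0░┃┃                                       
5 00:00:37.8░┃┃                                       
5 00:00:39.5░┃┃                                       
5 00:00:44.3▼┃┃                                       
━━━━━━━━━━━━━┛┃                                       
ponse = 96;  ░┃                                       
a = 48;      ░┃                                       
ult = 76;    ░┃                                       
             ░┃                                       
             ▼┃                                       
━━━━━━━━━━━━━━┛                                       


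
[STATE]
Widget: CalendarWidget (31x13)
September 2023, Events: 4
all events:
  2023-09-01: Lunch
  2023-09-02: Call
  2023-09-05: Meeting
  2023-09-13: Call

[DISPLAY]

         September 2023        
Mo Tu We Th Fr Sa Su           
             1*  2*  3         
 4  5*  6  7  8  9 10          
11 12 13* 14 15 16 17          
18 19 20 21 22 23 24           
25 26 27 28 29 30              
                               
                               
                               
                               
                               
                               


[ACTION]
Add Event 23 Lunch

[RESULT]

         September 2023        
Mo Tu We Th Fr Sa Su           
             1*  2*  3         
 4  5*  6  7  8  9 10          
11 12 13* 14 15 16 17          
18 19 20 21 22 23* 24          
25 26 27 28 29 30              
                               
                               
                               
                               
                               
                               


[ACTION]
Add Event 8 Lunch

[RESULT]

         September 2023        
Mo Tu We Th Fr Sa Su           
             1*  2*  3         
 4  5*  6  7  8*  9 10         
11 12 13* 14 15 16 17          
18 19 20 21 22 23* 24          
25 26 27 28 29 30              
                               
                               
                               
                               
                               
                               


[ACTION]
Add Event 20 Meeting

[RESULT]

         September 2023        
Mo Tu We Th Fr Sa Su           
             1*  2*  3         
 4  5*  6  7  8*  9 10         
11 12 13* 14 15 16 17          
18 19 20* 21 22 23* 24         
25 26 27 28 29 30              
                               
                               
                               
                               
                               
                               


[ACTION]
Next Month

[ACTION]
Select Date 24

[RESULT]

          October 2023         
Mo Tu We Th Fr Sa Su           
                   1           
 2  3  4  5  6  7  8           
 9 10 11 12 13 14 15           
16 17 18 19 20 21 22           
23 [24] 25 26 27 28 29         
30 31                          
                               
                               
                               
                               
                               


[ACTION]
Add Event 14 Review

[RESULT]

          October 2023         
Mo Tu We Th Fr Sa Su           
                   1           
 2  3  4  5  6  7  8           
 9 10 11 12 13 14* 15          
16 17 18 19 20 21 22           
23 [24] 25 26 27 28 29         
30 31                          
                               
                               
                               
                               
                               


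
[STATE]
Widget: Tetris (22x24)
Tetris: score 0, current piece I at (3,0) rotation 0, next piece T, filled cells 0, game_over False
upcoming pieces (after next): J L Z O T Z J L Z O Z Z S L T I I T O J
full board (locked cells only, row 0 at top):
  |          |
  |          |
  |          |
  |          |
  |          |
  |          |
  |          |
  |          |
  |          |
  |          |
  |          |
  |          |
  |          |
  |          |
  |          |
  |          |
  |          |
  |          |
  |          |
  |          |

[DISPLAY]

   ████   │Next:      
          │ ▒         
          │▒▒▒        
          │           
          │           
          │           
          │Score:     
          │0          
          │           
          │           
          │           
          │           
          │           
          │           
          │           
          │           
          │           
          │           
          │           
          │           
          │           
          │           
          │           
          │           


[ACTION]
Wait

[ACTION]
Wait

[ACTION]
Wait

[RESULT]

          │Next:      
          │ ▒         
          │▒▒▒        
   ████   │           
          │           
          │           
          │Score:     
          │0          
          │           
          │           
          │           
          │           
          │           
          │           
          │           
          │           
          │           
          │           
          │           
          │           
          │           
          │           
          │           
          │           


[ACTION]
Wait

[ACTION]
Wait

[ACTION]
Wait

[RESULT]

          │Next:      
          │ ▒         
          │▒▒▒        
          │           
          │           
          │           
   ████   │Score:     
          │0          
          │           
          │           
          │           
          │           
          │           
          │           
          │           
          │           
          │           
          │           
          │           
          │           
          │           
          │           
          │           
          │           


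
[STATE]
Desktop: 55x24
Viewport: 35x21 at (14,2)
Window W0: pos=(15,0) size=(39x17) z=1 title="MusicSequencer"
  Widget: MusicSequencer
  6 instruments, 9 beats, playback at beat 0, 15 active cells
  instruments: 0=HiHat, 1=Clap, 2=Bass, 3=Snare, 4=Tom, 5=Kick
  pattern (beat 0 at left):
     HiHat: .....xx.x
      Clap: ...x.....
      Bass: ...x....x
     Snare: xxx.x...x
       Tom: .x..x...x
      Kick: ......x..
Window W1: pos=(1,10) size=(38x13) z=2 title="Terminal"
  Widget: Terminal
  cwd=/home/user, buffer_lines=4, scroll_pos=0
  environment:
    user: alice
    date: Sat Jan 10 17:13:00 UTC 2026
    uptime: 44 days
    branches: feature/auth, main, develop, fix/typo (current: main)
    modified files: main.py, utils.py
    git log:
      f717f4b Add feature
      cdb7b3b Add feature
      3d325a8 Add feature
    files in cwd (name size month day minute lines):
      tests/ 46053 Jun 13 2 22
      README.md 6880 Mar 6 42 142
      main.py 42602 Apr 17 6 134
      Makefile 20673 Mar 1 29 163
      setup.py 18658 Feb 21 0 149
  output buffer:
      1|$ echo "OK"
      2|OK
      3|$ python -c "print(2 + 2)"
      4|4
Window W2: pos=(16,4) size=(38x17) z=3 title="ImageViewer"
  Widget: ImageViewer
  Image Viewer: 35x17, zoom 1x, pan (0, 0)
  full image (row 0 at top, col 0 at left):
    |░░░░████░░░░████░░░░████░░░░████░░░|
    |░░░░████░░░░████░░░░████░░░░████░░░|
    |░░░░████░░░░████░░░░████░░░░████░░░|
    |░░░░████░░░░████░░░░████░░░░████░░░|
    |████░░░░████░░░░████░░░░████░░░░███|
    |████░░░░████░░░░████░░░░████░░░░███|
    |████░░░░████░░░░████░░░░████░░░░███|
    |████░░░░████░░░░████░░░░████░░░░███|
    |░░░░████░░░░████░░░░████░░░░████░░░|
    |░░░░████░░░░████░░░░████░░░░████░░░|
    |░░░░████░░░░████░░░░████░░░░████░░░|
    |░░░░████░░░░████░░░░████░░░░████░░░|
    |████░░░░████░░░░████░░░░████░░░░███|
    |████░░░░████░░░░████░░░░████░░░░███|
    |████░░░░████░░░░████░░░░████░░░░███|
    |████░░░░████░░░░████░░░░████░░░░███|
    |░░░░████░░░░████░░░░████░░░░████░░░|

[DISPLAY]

 ┠─────────────────────────────────
 ┃      ▼12345678                  
 ┃┏━━━━━━━━━━━━━━━━━━━━━━━━━━━━━━━━
 ┃┃ ImageViewer                    
 ┃┠────────────────────────────────
 ┃┃░░░░████░░░░████░░░░████░░░░████
 ┃┃░░░░████░░░░████░░░░████░░░░████
 ┃┃░░░░████░░░░████░░░░████░░░░████
━━┃░░░░████░░░░████░░░░████░░░░████
  ┃████░░░░████░░░░████░░░░████░░░░
──┃████░░░░████░░░░████░░░░████░░░░
  ┃████░░░░████░░░░████░░░░████░░░░
  ┃████░░░░████░░░░████░░░░████░░░░
"p┃░░░░████░░░░████░░░░████░░░░████
  ┃░░░░████░░░░████░░░░████░░░░████
  ┃░░░░████░░░░████░░░░████░░░░████
  ┃░░░░████░░░░████░░░░████░░░░████
  ┃████░░░░████░░░░████░░░░████░░░░
  ┗━━━━━━━━━━━━━━━━━━━━━━━━━━━━━━━━
                        ┃          
━━━━━━━━━━━━━━━━━━━━━━━━┛          


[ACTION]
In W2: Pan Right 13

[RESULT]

 ┠─────────────────────────────────
 ┃      ▼12345678                  
 ┃┏━━━━━━━━━━━━━━━━━━━━━━━━━━━━━━━━
 ┃┃ ImageViewer                    
 ┃┠────────────────────────────────
 ┃┃███░░░░████░░░░████░░░          
 ┃┃███░░░░████░░░░████░░░          
 ┃┃███░░░░████░░░░████░░░          
━━┃███░░░░████░░░░████░░░          
  ┃░░░████░░░░████░░░░███          
──┃░░░████░░░░████░░░░███          
  ┃░░░████░░░░████░░░░███          
  ┃░░░████░░░░████░░░░███          
"p┃███░░░░████░░░░████░░░          
  ┃███░░░░████░░░░████░░░          
  ┃███░░░░████░░░░████░░░          
  ┃███░░░░████░░░░████░░░          
  ┃░░░████░░░░████░░░░███          
  ┗━━━━━━━━━━━━━━━━━━━━━━━━━━━━━━━━
                        ┃          
━━━━━━━━━━━━━━━━━━━━━━━━┛          


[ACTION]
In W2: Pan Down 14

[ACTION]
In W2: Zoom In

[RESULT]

 ┠─────────────────────────────────
 ┃      ▼12345678                  
 ┃┏━━━━━━━━━━━━━━━━━━━━━━━━━━━━━━━━
 ┃┃ ImageViewer                    
 ┃┠────────────────────────────────
 ┃┃░░░████████░░░░░░░░████████░░░░░
 ┃┃░░░████████░░░░░░░░████████░░░░░
 ┃┃███░░░░░░░░████████░░░░░░░░█████
━━┃███░░░░░░░░████████░░░░░░░░█████
  ┃███░░░░░░░░████████░░░░░░░░█████
──┃███░░░░░░░░████████░░░░░░░░█████
  ┃███░░░░░░░░████████░░░░░░░░█████
  ┃███░░░░░░░░████████░░░░░░░░█████
"p┃███░░░░░░░░████████░░░░░░░░█████
  ┃███░░░░░░░░████████░░░░░░░░█████
  ┃░░░████████░░░░░░░░████████░░░░░
  ┃░░░████████░░░░░░░░████████░░░░░
  ┃░░░████████░░░░░░░░████████░░░░░
  ┗━━━━━━━━━━━━━━━━━━━━━━━━━━━━━━━━
                        ┃          
━━━━━━━━━━━━━━━━━━━━━━━━┛          


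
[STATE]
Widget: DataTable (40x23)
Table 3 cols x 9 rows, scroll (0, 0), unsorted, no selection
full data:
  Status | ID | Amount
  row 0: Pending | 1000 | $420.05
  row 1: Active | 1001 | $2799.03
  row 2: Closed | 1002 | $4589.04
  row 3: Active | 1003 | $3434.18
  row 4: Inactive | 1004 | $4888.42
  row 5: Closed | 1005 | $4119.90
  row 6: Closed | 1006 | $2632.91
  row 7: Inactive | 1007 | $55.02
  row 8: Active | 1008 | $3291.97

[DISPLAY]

Status  │ID  │Amount                    
────────┼────┼────────                  
Pending │1000│$420.05                   
Active  │1001│$2799.03                  
Closed  │1002│$4589.04                  
Active  │1003│$3434.18                  
Inactive│1004│$4888.42                  
Closed  │1005│$4119.90                  
Closed  │1006│$2632.91                  
Inactive│1007│$55.02                    
Active  │1008│$3291.97                  
                                        
                                        
                                        
                                        
                                        
                                        
                                        
                                        
                                        
                                        
                                        
                                        


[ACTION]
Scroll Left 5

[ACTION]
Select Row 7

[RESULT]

Status  │ID  │Amount                    
────────┼────┼────────                  
Pending │1000│$420.05                   
Active  │1001│$2799.03                  
Closed  │1002│$4589.04                  
Active  │1003│$3434.18                  
Inactive│1004│$4888.42                  
Closed  │1005│$4119.90                  
Closed  │1006│$2632.91                  
>nactive│1007│$55.02                    
Active  │1008│$3291.97                  
                                        
                                        
                                        
                                        
                                        
                                        
                                        
                                        
                                        
                                        
                                        
                                        


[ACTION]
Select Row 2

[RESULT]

Status  │ID  │Amount                    
────────┼────┼────────                  
Pending │1000│$420.05                   
Active  │1001│$2799.03                  
>losed  │1002│$4589.04                  
Active  │1003│$3434.18                  
Inactive│1004│$4888.42                  
Closed  │1005│$4119.90                  
Closed  │1006│$2632.91                  
Inactive│1007│$55.02                    
Active  │1008│$3291.97                  
                                        
                                        
                                        
                                        
                                        
                                        
                                        
                                        
                                        
                                        
                                        
                                        


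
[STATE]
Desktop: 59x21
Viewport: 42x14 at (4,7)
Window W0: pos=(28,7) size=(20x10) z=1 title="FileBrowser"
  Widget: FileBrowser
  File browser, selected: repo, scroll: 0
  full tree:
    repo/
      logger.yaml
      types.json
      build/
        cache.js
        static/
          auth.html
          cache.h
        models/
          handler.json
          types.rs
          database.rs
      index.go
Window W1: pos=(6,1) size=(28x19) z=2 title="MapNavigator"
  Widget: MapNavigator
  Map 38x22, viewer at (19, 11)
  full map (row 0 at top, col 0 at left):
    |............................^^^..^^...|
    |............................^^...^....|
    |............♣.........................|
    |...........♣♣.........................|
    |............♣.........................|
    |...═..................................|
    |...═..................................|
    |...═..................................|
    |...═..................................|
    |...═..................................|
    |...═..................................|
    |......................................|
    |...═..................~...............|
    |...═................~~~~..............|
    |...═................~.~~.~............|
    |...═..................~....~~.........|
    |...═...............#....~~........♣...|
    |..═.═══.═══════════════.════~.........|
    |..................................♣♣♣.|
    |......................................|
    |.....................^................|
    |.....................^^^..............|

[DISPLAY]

  ┃..........................┃━━━━━━━━━━━━
  ┃..........................┃Browser     
  ┃..........................┃────────────
  ┃..........................┃ repo/      
  ┃.............@............┃ogger.yaml  
  ┃................~.........┃ypes.json   
  ┃..............~~~~........┃+] build/   
  ┃..............~.~~.~......┃ndex.go     
  ┃................~....~~...┃            
  ┃.............#....~~......┃━━━━━━━━━━━━
  ┃═.═══════════════.════~...┃            
  ┃..........................┃            
  ┗━━━━━━━━━━━━━━━━━━━━━━━━━━┛            
                                          


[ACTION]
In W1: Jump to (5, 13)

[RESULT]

  ┃        ...═..............┃━━━━━━━━━━━━
  ┃        ...═..............┃Browser     
  ┃        ..................┃────────────
  ┃        ...═..............┃ repo/      
  ┃        ...═.@............┃ogger.yaml  
  ┃        ...═..............┃ypes.json   
  ┃        ...═..............┃+] build/   
  ┃        ...═..............┃ndex.go     
  ┃        ..═.═══.══════════┃            
  ┃        ..................┃━━━━━━━━━━━━
  ┃        ..................┃            
  ┃        ..................┃            
  ┗━━━━━━━━━━━━━━━━━━━━━━━━━━┛            
                                          


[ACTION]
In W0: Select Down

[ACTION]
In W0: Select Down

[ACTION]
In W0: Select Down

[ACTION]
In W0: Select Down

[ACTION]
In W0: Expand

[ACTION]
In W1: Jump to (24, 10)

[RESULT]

  ┃..........................┃━━━━━━━━━━━━
  ┃..........................┃Browser     
  ┃..........................┃────────────
  ┃..........................┃ repo/      
  ┃.............@............┃ogger.yaml  
  ┃..........................┃ypes.json   
  ┃...........~..............┃+] build/   
  ┃.........~~~~.............┃ndex.go     
  ┃.........~.~~.~...........┃            
  ┃...........~....~~........┃━━━━━━━━━━━━
  ┃........#....~~........♣..┃            
  ┃════════════.════~........┃            
  ┗━━━━━━━━━━━━━━━━━━━━━━━━━━┛            
                                          


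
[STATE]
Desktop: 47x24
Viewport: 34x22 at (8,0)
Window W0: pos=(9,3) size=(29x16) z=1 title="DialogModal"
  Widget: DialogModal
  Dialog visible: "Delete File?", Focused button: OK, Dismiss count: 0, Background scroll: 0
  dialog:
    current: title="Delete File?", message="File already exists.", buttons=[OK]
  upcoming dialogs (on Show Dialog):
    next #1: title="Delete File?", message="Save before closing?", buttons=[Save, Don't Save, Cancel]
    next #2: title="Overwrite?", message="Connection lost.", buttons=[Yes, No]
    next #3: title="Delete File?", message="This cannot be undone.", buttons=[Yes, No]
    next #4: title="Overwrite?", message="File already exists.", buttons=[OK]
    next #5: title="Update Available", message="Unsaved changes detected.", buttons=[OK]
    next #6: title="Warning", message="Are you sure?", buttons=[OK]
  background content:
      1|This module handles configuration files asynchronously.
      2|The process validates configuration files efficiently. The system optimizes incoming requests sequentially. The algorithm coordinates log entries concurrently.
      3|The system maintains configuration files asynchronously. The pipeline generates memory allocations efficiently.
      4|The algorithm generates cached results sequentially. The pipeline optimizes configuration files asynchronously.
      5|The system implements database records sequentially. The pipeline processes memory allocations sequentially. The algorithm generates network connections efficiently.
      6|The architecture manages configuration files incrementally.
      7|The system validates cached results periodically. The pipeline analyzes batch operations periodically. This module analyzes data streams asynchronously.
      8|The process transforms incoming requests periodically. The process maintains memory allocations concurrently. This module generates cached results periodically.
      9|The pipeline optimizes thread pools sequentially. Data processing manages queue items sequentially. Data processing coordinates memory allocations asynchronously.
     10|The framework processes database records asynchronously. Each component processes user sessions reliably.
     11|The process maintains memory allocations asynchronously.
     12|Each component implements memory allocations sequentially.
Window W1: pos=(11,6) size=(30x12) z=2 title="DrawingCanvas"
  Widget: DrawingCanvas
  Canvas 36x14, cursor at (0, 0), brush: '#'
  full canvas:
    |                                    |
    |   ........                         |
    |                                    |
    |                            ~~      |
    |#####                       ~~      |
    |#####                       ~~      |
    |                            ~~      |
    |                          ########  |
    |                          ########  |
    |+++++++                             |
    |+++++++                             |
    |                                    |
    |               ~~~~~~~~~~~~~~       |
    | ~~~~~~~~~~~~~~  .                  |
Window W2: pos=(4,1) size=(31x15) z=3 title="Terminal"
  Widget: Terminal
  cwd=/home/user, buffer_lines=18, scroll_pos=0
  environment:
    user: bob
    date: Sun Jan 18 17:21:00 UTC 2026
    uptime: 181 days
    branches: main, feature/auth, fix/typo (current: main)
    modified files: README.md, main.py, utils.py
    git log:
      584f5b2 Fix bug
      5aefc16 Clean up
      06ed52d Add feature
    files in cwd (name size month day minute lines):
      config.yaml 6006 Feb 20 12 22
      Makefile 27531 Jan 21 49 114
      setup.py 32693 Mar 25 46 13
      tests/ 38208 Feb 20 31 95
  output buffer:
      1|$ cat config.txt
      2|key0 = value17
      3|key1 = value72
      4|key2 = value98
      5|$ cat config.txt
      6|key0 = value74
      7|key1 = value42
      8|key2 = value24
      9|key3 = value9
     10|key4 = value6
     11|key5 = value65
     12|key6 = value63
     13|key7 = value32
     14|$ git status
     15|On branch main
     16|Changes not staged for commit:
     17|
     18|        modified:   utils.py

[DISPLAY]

                                  
━━━━━━━━━━━━━━━━━━━━━━━━━━┓       
rminal                    ┃       
──────────────────────────┨━━┓    
at config.txt             ┃  ┃    
0 = value17               ┃──┨    
1 = value72               ┃━━━━━┓ 
2 = value98               ┃     ┃ 
at config.txt             ┃─────┨ 
0 = value74               ┃     ┃ 
1 = value42               ┃     ┃ 
2 = value24               ┃     ┃ 
3 = value9                ┃     ┃ 
4 = value6                ┃     ┃ 
5 = value65               ┃     ┃ 
━━━━━━━━━━━━━━━━━━━━━━━━━━┛     ┃ 
 ┃T┃                          ##┃ 
 ┃E┗━━━━━━━━━━━━━━━━━━━━━━━━━━━━┛ 
 ┗━━━━━━━━━━━━━━━━━━━━━━━━━━━┛    
                                  
                                  
                                  


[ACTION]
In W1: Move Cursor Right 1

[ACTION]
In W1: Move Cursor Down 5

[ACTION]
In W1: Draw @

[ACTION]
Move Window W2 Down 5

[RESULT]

                                  
                                  
                                  
 ┏━━━━━━━━━━━━━━━━━━━━━━━━━━━┓    
 ┃ DialogModal               ┃    
 ┠───────────────────────────┨    
━━━━━━━━━━━━━━━━━━━━━━━━━━┓━━━━━┓ 
rminal                    ┃     ┃ 
──────────────────────────┨─────┨ 
at config.txt             ┃     ┃ 
0 = value17               ┃     ┃ 
1 = value72               ┃     ┃ 
2 = value98               ┃     ┃ 
at config.txt             ┃     ┃ 
0 = value74               ┃     ┃ 
1 = value42               ┃     ┃ 
2 = value24               ┃   ##┃ 
3 = value9                ┃━━━━━┛ 
4 = value6                ┃━━┛    
5 = value65               ┃       
━━━━━━━━━━━━━━━━━━━━━━━━━━┛       
                                  
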